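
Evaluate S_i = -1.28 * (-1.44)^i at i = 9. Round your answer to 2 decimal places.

S_9 = -1.28 * (-1.44)^9 ≈ -1.28 * -26.6233 ≈ 34.08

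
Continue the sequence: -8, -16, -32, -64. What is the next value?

Ratios: -16 / -8 = 2.0
This is a geometric sequence with common ratio r = 2.
Next term = -64 * 2 = -128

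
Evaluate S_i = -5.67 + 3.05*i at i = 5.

S_5 = -5.67 + 3.05*5 = -5.67 + 15.25 = 9.58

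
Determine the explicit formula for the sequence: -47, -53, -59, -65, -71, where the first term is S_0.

Check differences: -53 - -47 = -6
-59 - -53 = -6
Common difference d = -6.
First term a = -47.
Formula: S_i = -47 - 6*i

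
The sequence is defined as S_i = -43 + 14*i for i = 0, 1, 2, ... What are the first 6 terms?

This is an arithmetic sequence.
i=0: S_0 = -43 + 14*0 = -43
i=1: S_1 = -43 + 14*1 = -29
i=2: S_2 = -43 + 14*2 = -15
i=3: S_3 = -43 + 14*3 = -1
i=4: S_4 = -43 + 14*4 = 13
i=5: S_5 = -43 + 14*5 = 27
The first 6 terms are: [-43, -29, -15, -1, 13, 27]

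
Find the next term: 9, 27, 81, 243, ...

Ratios: 27 / 9 = 3.0
This is a geometric sequence with common ratio r = 3.
Next term = 243 * 3 = 729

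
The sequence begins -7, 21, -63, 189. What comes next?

Ratios: 21 / -7 = -3.0
This is a geometric sequence with common ratio r = -3.
Next term = 189 * -3 = -567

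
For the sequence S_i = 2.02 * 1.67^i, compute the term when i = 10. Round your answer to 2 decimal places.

S_10 = 2.02 * 1.67^10 ≈ 2.02 * 168.7193 ≈ 340.81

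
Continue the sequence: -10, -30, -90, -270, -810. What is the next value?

Ratios: -30 / -10 = 3.0
This is a geometric sequence with common ratio r = 3.
Next term = -810 * 3 = -2430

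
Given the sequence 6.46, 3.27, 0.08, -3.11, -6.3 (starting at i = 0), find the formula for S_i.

Check differences: 3.27 - 6.46 = -3.19
0.08 - 3.27 = -3.19
Common difference d = -3.19.
First term a = 6.46.
Formula: S_i = 6.46 - 3.19*i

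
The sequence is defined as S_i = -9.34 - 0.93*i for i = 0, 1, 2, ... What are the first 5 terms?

This is an arithmetic sequence.
i=0: S_0 = -9.34 + -0.93*0 = -9.34
i=1: S_1 = -9.34 + -0.93*1 = -10.27
i=2: S_2 = -9.34 + -0.93*2 = -11.2
i=3: S_3 = -9.34 + -0.93*3 = -12.13
i=4: S_4 = -9.34 + -0.93*4 = -13.06
The first 5 terms are: [-9.34, -10.27, -11.2, -12.13, -13.06]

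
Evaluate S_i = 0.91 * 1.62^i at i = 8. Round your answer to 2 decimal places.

S_8 = 0.91 * 1.62^8 ≈ 0.91 * 47.4373 ≈ 43.17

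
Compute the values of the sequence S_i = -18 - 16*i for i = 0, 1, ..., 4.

This is an arithmetic sequence.
i=0: S_0 = -18 + -16*0 = -18
i=1: S_1 = -18 + -16*1 = -34
i=2: S_2 = -18 + -16*2 = -50
i=3: S_3 = -18 + -16*3 = -66
i=4: S_4 = -18 + -16*4 = -82
The first 5 terms are: [-18, -34, -50, -66, -82]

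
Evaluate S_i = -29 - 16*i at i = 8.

S_8 = -29 + -16*8 = -29 + -128 = -157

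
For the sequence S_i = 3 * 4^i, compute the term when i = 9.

S_9 = 3 * 4^9 = 3 * 262144 = 786432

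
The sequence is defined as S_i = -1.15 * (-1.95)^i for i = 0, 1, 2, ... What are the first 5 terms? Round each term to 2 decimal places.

This is a geometric sequence.
i=0: S_0 = -1.15 * (-1.95)^0 = -1.15
i=1: S_1 = -1.15 * (-1.95)^1 ≈ 2.24
i=2: S_2 = -1.15 * (-1.95)^2 ≈ -4.37
i=3: S_3 = -1.15 * (-1.95)^3 ≈ 8.53
i=4: S_4 = -1.15 * (-1.95)^4 ≈ -16.63
The first 5 terms are: [-1.15, 2.24, -4.37, 8.53, -16.63]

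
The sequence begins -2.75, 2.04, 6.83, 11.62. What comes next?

Differences: 2.04 - -2.75 = 4.79
This is an arithmetic sequence with common difference d = 4.79.
Next term = 11.62 + 4.79 = 16.41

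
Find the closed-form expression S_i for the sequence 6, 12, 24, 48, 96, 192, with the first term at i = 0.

Check ratios: 12 / 6 = 2.0
Common ratio r = 2.
First term a = 6.
Formula: S_i = 6 * 2^i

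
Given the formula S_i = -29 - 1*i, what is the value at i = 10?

S_10 = -29 + -1*10 = -29 + -10 = -39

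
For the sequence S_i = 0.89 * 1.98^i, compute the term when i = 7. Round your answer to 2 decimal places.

S_7 = 0.89 * 1.98^7 ≈ 0.89 * 119.3044 ≈ 106.18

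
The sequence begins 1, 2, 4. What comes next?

Ratios: 2 / 1 = 2.0
This is a geometric sequence with common ratio r = 2.
Next term = 4 * 2 = 8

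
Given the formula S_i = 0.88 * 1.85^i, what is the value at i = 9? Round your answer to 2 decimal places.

S_9 = 0.88 * 1.85^9 ≈ 0.88 * 253.8315 ≈ 223.37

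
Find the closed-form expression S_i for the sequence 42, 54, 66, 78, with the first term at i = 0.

Check differences: 54 - 42 = 12
66 - 54 = 12
Common difference d = 12.
First term a = 42.
Formula: S_i = 42 + 12*i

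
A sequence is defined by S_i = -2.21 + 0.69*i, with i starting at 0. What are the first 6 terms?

This is an arithmetic sequence.
i=0: S_0 = -2.21 + 0.69*0 = -2.21
i=1: S_1 = -2.21 + 0.69*1 = -1.52
i=2: S_2 = -2.21 + 0.69*2 = -0.83
i=3: S_3 = -2.21 + 0.69*3 = -0.14
i=4: S_4 = -2.21 + 0.69*4 = 0.55
i=5: S_5 = -2.21 + 0.69*5 = 1.24
The first 6 terms are: [-2.21, -1.52, -0.83, -0.14, 0.55, 1.24]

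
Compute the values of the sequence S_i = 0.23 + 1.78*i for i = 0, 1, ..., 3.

This is an arithmetic sequence.
i=0: S_0 = 0.23 + 1.78*0 = 0.23
i=1: S_1 = 0.23 + 1.78*1 = 2.01
i=2: S_2 = 0.23 + 1.78*2 = 3.79
i=3: S_3 = 0.23 + 1.78*3 = 5.57
The first 4 terms are: [0.23, 2.01, 3.79, 5.57]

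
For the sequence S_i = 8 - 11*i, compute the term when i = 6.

S_6 = 8 + -11*6 = 8 + -66 = -58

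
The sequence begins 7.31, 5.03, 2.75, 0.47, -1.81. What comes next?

Differences: 5.03 - 7.31 = -2.28
This is an arithmetic sequence with common difference d = -2.28.
Next term = -1.81 + -2.28 = -4.09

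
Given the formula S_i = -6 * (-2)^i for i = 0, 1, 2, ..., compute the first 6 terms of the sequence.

This is a geometric sequence.
i=0: S_0 = -6 * (-2)^0 = -6
i=1: S_1 = -6 * (-2)^1 = 12
i=2: S_2 = -6 * (-2)^2 = -24
i=3: S_3 = -6 * (-2)^3 = 48
i=4: S_4 = -6 * (-2)^4 = -96
i=5: S_5 = -6 * (-2)^5 = 192
The first 6 terms are: [-6, 12, -24, 48, -96, 192]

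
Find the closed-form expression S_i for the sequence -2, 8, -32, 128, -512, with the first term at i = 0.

Check ratios: 8 / -2 = -4.0
Common ratio r = -4.
First term a = -2.
Formula: S_i = -2 * (-4)^i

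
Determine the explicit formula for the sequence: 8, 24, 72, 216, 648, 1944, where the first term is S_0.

Check ratios: 24 / 8 = 3.0
Common ratio r = 3.
First term a = 8.
Formula: S_i = 8 * 3^i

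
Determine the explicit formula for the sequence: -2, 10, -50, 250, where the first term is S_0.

Check ratios: 10 / -2 = -5.0
Common ratio r = -5.
First term a = -2.
Formula: S_i = -2 * (-5)^i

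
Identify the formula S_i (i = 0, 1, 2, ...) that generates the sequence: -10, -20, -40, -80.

Check ratios: -20 / -10 = 2.0
Common ratio r = 2.
First term a = -10.
Formula: S_i = -10 * 2^i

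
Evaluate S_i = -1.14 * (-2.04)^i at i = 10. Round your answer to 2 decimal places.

S_10 = -1.14 * (-2.04)^10 ≈ -1.14 * 1248.2503 ≈ -1423.01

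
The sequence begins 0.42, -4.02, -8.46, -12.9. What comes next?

Differences: -4.02 - 0.42 = -4.44
This is an arithmetic sequence with common difference d = -4.44.
Next term = -12.9 + -4.44 = -17.34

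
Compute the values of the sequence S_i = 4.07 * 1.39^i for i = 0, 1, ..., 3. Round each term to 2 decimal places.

This is a geometric sequence.
i=0: S_0 = 4.07 * 1.39^0 = 4.07
i=1: S_1 = 4.07 * 1.39^1 ≈ 5.66
i=2: S_2 = 4.07 * 1.39^2 ≈ 7.86
i=3: S_3 = 4.07 * 1.39^3 ≈ 10.93
The first 4 terms are: [4.07, 5.66, 7.86, 10.93]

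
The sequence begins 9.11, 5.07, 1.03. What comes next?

Differences: 5.07 - 9.11 = -4.04
This is an arithmetic sequence with common difference d = -4.04.
Next term = 1.03 + -4.04 = -3.01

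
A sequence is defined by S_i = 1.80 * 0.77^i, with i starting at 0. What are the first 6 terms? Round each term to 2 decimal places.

This is a geometric sequence.
i=0: S_0 = 1.8 * 0.77^0 = 1.8
i=1: S_1 = 1.8 * 0.77^1 ≈ 1.39
i=2: S_2 = 1.8 * 0.77^2 ≈ 1.07
i=3: S_3 = 1.8 * 0.77^3 ≈ 0.82
i=4: S_4 = 1.8 * 0.77^4 ≈ 0.63
i=5: S_5 = 1.8 * 0.77^5 ≈ 0.49
The first 6 terms are: [1.8, 1.39, 1.07, 0.82, 0.63, 0.49]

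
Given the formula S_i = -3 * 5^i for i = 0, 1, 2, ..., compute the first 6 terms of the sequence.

This is a geometric sequence.
i=0: S_0 = -3 * 5^0 = -3
i=1: S_1 = -3 * 5^1 = -15
i=2: S_2 = -3 * 5^2 = -75
i=3: S_3 = -3 * 5^3 = -375
i=4: S_4 = -3 * 5^4 = -1875
i=5: S_5 = -3 * 5^5 = -9375
The first 6 terms are: [-3, -15, -75, -375, -1875, -9375]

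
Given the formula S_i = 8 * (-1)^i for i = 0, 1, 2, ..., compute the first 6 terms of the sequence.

This is a geometric sequence.
i=0: S_0 = 8 * (-1)^0 = 8
i=1: S_1 = 8 * (-1)^1 = -8
i=2: S_2 = 8 * (-1)^2 = 8
i=3: S_3 = 8 * (-1)^3 = -8
i=4: S_4 = 8 * (-1)^4 = 8
i=5: S_5 = 8 * (-1)^5 = -8
The first 6 terms are: [8, -8, 8, -8, 8, -8]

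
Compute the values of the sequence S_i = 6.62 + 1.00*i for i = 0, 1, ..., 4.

This is an arithmetic sequence.
i=0: S_0 = 6.62 + 1.0*0 = 6.62
i=1: S_1 = 6.62 + 1.0*1 = 7.62
i=2: S_2 = 6.62 + 1.0*2 = 8.62
i=3: S_3 = 6.62 + 1.0*3 = 9.62
i=4: S_4 = 6.62 + 1.0*4 = 10.62
The first 5 terms are: [6.62, 7.62, 8.62, 9.62, 10.62]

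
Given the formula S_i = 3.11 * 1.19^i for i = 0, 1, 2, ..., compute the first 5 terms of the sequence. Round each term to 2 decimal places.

This is a geometric sequence.
i=0: S_0 = 3.11 * 1.19^0 = 3.11
i=1: S_1 = 3.11 * 1.19^1 ≈ 3.7
i=2: S_2 = 3.11 * 1.19^2 ≈ 4.4
i=3: S_3 = 3.11 * 1.19^3 ≈ 5.24
i=4: S_4 = 3.11 * 1.19^4 ≈ 6.24
The first 5 terms are: [3.11, 3.7, 4.4, 5.24, 6.24]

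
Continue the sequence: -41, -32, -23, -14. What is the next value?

Differences: -32 - -41 = 9
This is an arithmetic sequence with common difference d = 9.
Next term = -14 + 9 = -5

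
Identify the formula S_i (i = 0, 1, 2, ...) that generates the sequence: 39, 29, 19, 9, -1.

Check differences: 29 - 39 = -10
19 - 29 = -10
Common difference d = -10.
First term a = 39.
Formula: S_i = 39 - 10*i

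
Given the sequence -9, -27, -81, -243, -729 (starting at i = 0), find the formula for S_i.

Check ratios: -27 / -9 = 3.0
Common ratio r = 3.
First term a = -9.
Formula: S_i = -9 * 3^i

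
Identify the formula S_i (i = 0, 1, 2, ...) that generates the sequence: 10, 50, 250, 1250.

Check ratios: 50 / 10 = 5.0
Common ratio r = 5.
First term a = 10.
Formula: S_i = 10 * 5^i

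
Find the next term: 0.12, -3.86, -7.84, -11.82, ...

Differences: -3.86 - 0.12 = -3.98
This is an arithmetic sequence with common difference d = -3.98.
Next term = -11.82 + -3.98 = -15.8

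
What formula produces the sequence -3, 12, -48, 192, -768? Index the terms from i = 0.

Check ratios: 12 / -3 = -4.0
Common ratio r = -4.
First term a = -3.
Formula: S_i = -3 * (-4)^i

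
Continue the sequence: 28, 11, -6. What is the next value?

Differences: 11 - 28 = -17
This is an arithmetic sequence with common difference d = -17.
Next term = -6 + -17 = -23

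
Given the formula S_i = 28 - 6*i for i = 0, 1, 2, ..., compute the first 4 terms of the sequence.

This is an arithmetic sequence.
i=0: S_0 = 28 + -6*0 = 28
i=1: S_1 = 28 + -6*1 = 22
i=2: S_2 = 28 + -6*2 = 16
i=3: S_3 = 28 + -6*3 = 10
The first 4 terms are: [28, 22, 16, 10]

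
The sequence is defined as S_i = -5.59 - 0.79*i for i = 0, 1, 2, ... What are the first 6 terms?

This is an arithmetic sequence.
i=0: S_0 = -5.59 + -0.79*0 = -5.59
i=1: S_1 = -5.59 + -0.79*1 = -6.38
i=2: S_2 = -5.59 + -0.79*2 = -7.17
i=3: S_3 = -5.59 + -0.79*3 = -7.96
i=4: S_4 = -5.59 + -0.79*4 = -8.75
i=5: S_5 = -5.59 + -0.79*5 = -9.54
The first 6 terms are: [-5.59, -6.38, -7.17, -7.96, -8.75, -9.54]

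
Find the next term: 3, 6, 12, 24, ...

Ratios: 6 / 3 = 2.0
This is a geometric sequence with common ratio r = 2.
Next term = 24 * 2 = 48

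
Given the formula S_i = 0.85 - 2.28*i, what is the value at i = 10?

S_10 = 0.85 + -2.28*10 = 0.85 + -22.8 = -21.95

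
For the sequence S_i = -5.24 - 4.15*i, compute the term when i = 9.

S_9 = -5.24 + -4.15*9 = -5.24 + -37.35 = -42.59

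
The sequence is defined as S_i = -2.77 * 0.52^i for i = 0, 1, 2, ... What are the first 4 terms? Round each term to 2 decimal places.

This is a geometric sequence.
i=0: S_0 = -2.77 * 0.52^0 = -2.77
i=1: S_1 = -2.77 * 0.52^1 ≈ -1.44
i=2: S_2 = -2.77 * 0.52^2 ≈ -0.75
i=3: S_3 = -2.77 * 0.52^3 ≈ -0.39
The first 4 terms are: [-2.77, -1.44, -0.75, -0.39]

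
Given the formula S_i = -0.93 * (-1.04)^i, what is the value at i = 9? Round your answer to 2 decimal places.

S_9 = -0.93 * (-1.04)^9 ≈ -0.93 * -1.4233 ≈ 1.32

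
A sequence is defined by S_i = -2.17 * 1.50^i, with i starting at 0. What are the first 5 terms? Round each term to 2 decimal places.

This is a geometric sequence.
i=0: S_0 = -2.17 * 1.5^0 = -2.17
i=1: S_1 = -2.17 * 1.5^1 ≈ -3.26
i=2: S_2 = -2.17 * 1.5^2 ≈ -4.88
i=3: S_3 = -2.17 * 1.5^3 ≈ -7.32
i=4: S_4 = -2.17 * 1.5^4 ≈ -10.99
The first 5 terms are: [-2.17, -3.26, -4.88, -7.32, -10.99]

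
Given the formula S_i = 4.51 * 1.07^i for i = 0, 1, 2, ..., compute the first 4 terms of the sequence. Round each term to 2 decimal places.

This is a geometric sequence.
i=0: S_0 = 4.51 * 1.07^0 = 4.51
i=1: S_1 = 4.51 * 1.07^1 ≈ 4.83
i=2: S_2 = 4.51 * 1.07^2 ≈ 5.16
i=3: S_3 = 4.51 * 1.07^3 ≈ 5.52
The first 4 terms are: [4.51, 4.83, 5.16, 5.52]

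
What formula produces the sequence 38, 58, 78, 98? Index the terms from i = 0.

Check differences: 58 - 38 = 20
78 - 58 = 20
Common difference d = 20.
First term a = 38.
Formula: S_i = 38 + 20*i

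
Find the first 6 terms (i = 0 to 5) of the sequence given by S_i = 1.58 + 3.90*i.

This is an arithmetic sequence.
i=0: S_0 = 1.58 + 3.9*0 = 1.58
i=1: S_1 = 1.58 + 3.9*1 = 5.48
i=2: S_2 = 1.58 + 3.9*2 = 9.38
i=3: S_3 = 1.58 + 3.9*3 = 13.28
i=4: S_4 = 1.58 + 3.9*4 = 17.18
i=5: S_5 = 1.58 + 3.9*5 = 21.08
The first 6 terms are: [1.58, 5.48, 9.38, 13.28, 17.18, 21.08]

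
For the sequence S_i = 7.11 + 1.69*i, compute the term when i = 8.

S_8 = 7.11 + 1.69*8 = 7.11 + 13.52 = 20.63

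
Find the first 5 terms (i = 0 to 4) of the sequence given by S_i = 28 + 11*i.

This is an arithmetic sequence.
i=0: S_0 = 28 + 11*0 = 28
i=1: S_1 = 28 + 11*1 = 39
i=2: S_2 = 28 + 11*2 = 50
i=3: S_3 = 28 + 11*3 = 61
i=4: S_4 = 28 + 11*4 = 72
The first 5 terms are: [28, 39, 50, 61, 72]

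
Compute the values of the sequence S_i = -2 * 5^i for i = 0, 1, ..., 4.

This is a geometric sequence.
i=0: S_0 = -2 * 5^0 = -2
i=1: S_1 = -2 * 5^1 = -10
i=2: S_2 = -2 * 5^2 = -50
i=3: S_3 = -2 * 5^3 = -250
i=4: S_4 = -2 * 5^4 = -1250
The first 5 terms are: [-2, -10, -50, -250, -1250]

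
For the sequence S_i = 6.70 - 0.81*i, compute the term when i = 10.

S_10 = 6.7 + -0.81*10 = 6.7 + -8.1 = -1.4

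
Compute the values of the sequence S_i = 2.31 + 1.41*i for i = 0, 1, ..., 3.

This is an arithmetic sequence.
i=0: S_0 = 2.31 + 1.41*0 = 2.31
i=1: S_1 = 2.31 + 1.41*1 = 3.72
i=2: S_2 = 2.31 + 1.41*2 = 5.13
i=3: S_3 = 2.31 + 1.41*3 = 6.54
The first 4 terms are: [2.31, 3.72, 5.13, 6.54]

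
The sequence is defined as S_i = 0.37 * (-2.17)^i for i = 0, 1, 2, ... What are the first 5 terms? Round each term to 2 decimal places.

This is a geometric sequence.
i=0: S_0 = 0.37 * (-2.17)^0 = 0.37
i=1: S_1 = 0.37 * (-2.17)^1 ≈ -0.8
i=2: S_2 = 0.37 * (-2.17)^2 ≈ 1.74
i=3: S_3 = 0.37 * (-2.17)^3 ≈ -3.78
i=4: S_4 = 0.37 * (-2.17)^4 ≈ 8.2
The first 5 terms are: [0.37, -0.8, 1.74, -3.78, 8.2]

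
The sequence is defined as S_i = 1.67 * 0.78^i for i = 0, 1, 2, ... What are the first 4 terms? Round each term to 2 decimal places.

This is a geometric sequence.
i=0: S_0 = 1.67 * 0.78^0 = 1.67
i=1: S_1 = 1.67 * 0.78^1 ≈ 1.3
i=2: S_2 = 1.67 * 0.78^2 ≈ 1.02
i=3: S_3 = 1.67 * 0.78^3 ≈ 0.79
The first 4 terms are: [1.67, 1.3, 1.02, 0.79]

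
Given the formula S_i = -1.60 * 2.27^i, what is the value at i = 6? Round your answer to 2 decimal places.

S_6 = -1.6 * 2.27^6 ≈ -1.6 * 136.8218 ≈ -218.91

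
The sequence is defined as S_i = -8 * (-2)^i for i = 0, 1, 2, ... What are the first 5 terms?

This is a geometric sequence.
i=0: S_0 = -8 * (-2)^0 = -8
i=1: S_1 = -8 * (-2)^1 = 16
i=2: S_2 = -8 * (-2)^2 = -32
i=3: S_3 = -8 * (-2)^3 = 64
i=4: S_4 = -8 * (-2)^4 = -128
The first 5 terms are: [-8, 16, -32, 64, -128]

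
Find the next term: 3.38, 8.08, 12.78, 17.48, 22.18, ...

Differences: 8.08 - 3.38 = 4.7
This is an arithmetic sequence with common difference d = 4.7.
Next term = 22.18 + 4.7 = 26.88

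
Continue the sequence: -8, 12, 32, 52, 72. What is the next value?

Differences: 12 - -8 = 20
This is an arithmetic sequence with common difference d = 20.
Next term = 72 + 20 = 92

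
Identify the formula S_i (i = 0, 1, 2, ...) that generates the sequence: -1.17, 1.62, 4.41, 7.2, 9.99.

Check differences: 1.62 - -1.17 = 2.79
4.41 - 1.62 = 2.79
Common difference d = 2.79.
First term a = -1.17.
Formula: S_i = -1.17 + 2.79*i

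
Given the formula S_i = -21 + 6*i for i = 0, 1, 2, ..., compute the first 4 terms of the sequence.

This is an arithmetic sequence.
i=0: S_0 = -21 + 6*0 = -21
i=1: S_1 = -21 + 6*1 = -15
i=2: S_2 = -21 + 6*2 = -9
i=3: S_3 = -21 + 6*3 = -3
The first 4 terms are: [-21, -15, -9, -3]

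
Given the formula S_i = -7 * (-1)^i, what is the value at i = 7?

S_7 = -7 * (-1)^7 = -7 * -1 = 7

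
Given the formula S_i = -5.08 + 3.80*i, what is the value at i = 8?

S_8 = -5.08 + 3.8*8 = -5.08 + 30.4 = 25.32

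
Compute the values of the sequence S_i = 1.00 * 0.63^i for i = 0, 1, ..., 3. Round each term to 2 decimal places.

This is a geometric sequence.
i=0: S_0 = 1.0 * 0.63^0 = 1.0
i=1: S_1 = 1.0 * 0.63^1 = 0.63
i=2: S_2 = 1.0 * 0.63^2 ≈ 0.4
i=3: S_3 = 1.0 * 0.63^3 ≈ 0.25
The first 4 terms are: [1.0, 0.63, 0.4, 0.25]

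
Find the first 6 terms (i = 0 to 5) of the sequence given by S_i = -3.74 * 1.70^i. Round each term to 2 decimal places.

This is a geometric sequence.
i=0: S_0 = -3.74 * 1.7^0 = -3.74
i=1: S_1 = -3.74 * 1.7^1 ≈ -6.36
i=2: S_2 = -3.74 * 1.7^2 ≈ -10.81
i=3: S_3 = -3.74 * 1.7^3 ≈ -18.37
i=4: S_4 = -3.74 * 1.7^4 ≈ -31.24
i=5: S_5 = -3.74 * 1.7^5 ≈ -53.1
The first 6 terms are: [-3.74, -6.36, -10.81, -18.37, -31.24, -53.1]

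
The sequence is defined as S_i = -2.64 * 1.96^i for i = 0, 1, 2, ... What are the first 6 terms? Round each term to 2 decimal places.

This is a geometric sequence.
i=0: S_0 = -2.64 * 1.96^0 = -2.64
i=1: S_1 = -2.64 * 1.96^1 ≈ -5.17
i=2: S_2 = -2.64 * 1.96^2 ≈ -10.14
i=3: S_3 = -2.64 * 1.96^3 ≈ -19.88
i=4: S_4 = -2.64 * 1.96^4 ≈ -38.96
i=5: S_5 = -2.64 * 1.96^5 ≈ -76.36
The first 6 terms are: [-2.64, -5.17, -10.14, -19.88, -38.96, -76.36]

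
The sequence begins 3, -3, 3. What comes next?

Ratios: -3 / 3 = -1.0
This is a geometric sequence with common ratio r = -1.
Next term = 3 * -1 = -3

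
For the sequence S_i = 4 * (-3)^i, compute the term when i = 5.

S_5 = 4 * (-3)^5 = 4 * -243 = -972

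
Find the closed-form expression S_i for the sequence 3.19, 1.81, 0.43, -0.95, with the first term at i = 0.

Check differences: 1.81 - 3.19 = -1.38
0.43 - 1.81 = -1.38
Common difference d = -1.38.
First term a = 3.19.
Formula: S_i = 3.19 - 1.38*i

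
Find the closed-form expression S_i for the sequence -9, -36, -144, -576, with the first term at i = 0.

Check ratios: -36 / -9 = 4.0
Common ratio r = 4.
First term a = -9.
Formula: S_i = -9 * 4^i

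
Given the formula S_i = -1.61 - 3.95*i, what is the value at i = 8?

S_8 = -1.61 + -3.95*8 = -1.61 + -31.6 = -33.21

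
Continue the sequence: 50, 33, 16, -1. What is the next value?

Differences: 33 - 50 = -17
This is an arithmetic sequence with common difference d = -17.
Next term = -1 + -17 = -18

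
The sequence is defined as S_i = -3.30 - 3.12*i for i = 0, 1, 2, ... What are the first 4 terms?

This is an arithmetic sequence.
i=0: S_0 = -3.3 + -3.12*0 = -3.3
i=1: S_1 = -3.3 + -3.12*1 = -6.42
i=2: S_2 = -3.3 + -3.12*2 = -9.54
i=3: S_3 = -3.3 + -3.12*3 = -12.66
The first 4 terms are: [-3.3, -6.42, -9.54, -12.66]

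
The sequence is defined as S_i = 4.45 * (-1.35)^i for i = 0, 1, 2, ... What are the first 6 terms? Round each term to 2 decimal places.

This is a geometric sequence.
i=0: S_0 = 4.45 * (-1.35)^0 = 4.45
i=1: S_1 = 4.45 * (-1.35)^1 ≈ -6.01
i=2: S_2 = 4.45 * (-1.35)^2 ≈ 8.11
i=3: S_3 = 4.45 * (-1.35)^3 ≈ -10.95
i=4: S_4 = 4.45 * (-1.35)^4 ≈ 14.78
i=5: S_5 = 4.45 * (-1.35)^5 ≈ -19.95
The first 6 terms are: [4.45, -6.01, 8.11, -10.95, 14.78, -19.95]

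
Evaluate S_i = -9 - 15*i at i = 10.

S_10 = -9 + -15*10 = -9 + -150 = -159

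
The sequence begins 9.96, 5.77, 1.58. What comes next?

Differences: 5.77 - 9.96 = -4.19
This is an arithmetic sequence with common difference d = -4.19.
Next term = 1.58 + -4.19 = -2.61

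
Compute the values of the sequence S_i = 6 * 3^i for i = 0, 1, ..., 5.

This is a geometric sequence.
i=0: S_0 = 6 * 3^0 = 6
i=1: S_1 = 6 * 3^1 = 18
i=2: S_2 = 6 * 3^2 = 54
i=3: S_3 = 6 * 3^3 = 162
i=4: S_4 = 6 * 3^4 = 486
i=5: S_5 = 6 * 3^5 = 1458
The first 6 terms are: [6, 18, 54, 162, 486, 1458]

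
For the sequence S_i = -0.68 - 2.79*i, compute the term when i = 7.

S_7 = -0.68 + -2.79*7 = -0.68 + -19.53 = -20.21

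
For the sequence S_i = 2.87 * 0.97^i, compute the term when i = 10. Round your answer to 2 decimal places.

S_10 = 2.87 * 0.97^10 ≈ 2.87 * 0.7374 ≈ 2.12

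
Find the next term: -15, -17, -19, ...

Differences: -17 - -15 = -2
This is an arithmetic sequence with common difference d = -2.
Next term = -19 + -2 = -21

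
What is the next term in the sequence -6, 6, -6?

Ratios: 6 / -6 = -1.0
This is a geometric sequence with common ratio r = -1.
Next term = -6 * -1 = 6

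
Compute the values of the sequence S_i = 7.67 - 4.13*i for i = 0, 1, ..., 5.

This is an arithmetic sequence.
i=0: S_0 = 7.67 + -4.13*0 = 7.67
i=1: S_1 = 7.67 + -4.13*1 = 3.54
i=2: S_2 = 7.67 + -4.13*2 = -0.59
i=3: S_3 = 7.67 + -4.13*3 = -4.72
i=4: S_4 = 7.67 + -4.13*4 = -8.85
i=5: S_5 = 7.67 + -4.13*5 = -12.98
The first 6 terms are: [7.67, 3.54, -0.59, -4.72, -8.85, -12.98]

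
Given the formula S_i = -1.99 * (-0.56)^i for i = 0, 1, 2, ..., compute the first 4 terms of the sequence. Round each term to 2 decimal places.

This is a geometric sequence.
i=0: S_0 = -1.99 * (-0.56)^0 = -1.99
i=1: S_1 = -1.99 * (-0.56)^1 ≈ 1.11
i=2: S_2 = -1.99 * (-0.56)^2 ≈ -0.62
i=3: S_3 = -1.99 * (-0.56)^3 ≈ 0.35
The first 4 terms are: [-1.99, 1.11, -0.62, 0.35]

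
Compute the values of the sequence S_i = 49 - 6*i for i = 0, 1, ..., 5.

This is an arithmetic sequence.
i=0: S_0 = 49 + -6*0 = 49
i=1: S_1 = 49 + -6*1 = 43
i=2: S_2 = 49 + -6*2 = 37
i=3: S_3 = 49 + -6*3 = 31
i=4: S_4 = 49 + -6*4 = 25
i=5: S_5 = 49 + -6*5 = 19
The first 6 terms are: [49, 43, 37, 31, 25, 19]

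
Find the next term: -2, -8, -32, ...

Ratios: -8 / -2 = 4.0
This is a geometric sequence with common ratio r = 4.
Next term = -32 * 4 = -128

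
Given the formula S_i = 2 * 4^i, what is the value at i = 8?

S_8 = 2 * 4^8 = 2 * 65536 = 131072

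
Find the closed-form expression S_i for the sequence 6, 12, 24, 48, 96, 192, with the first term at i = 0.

Check ratios: 12 / 6 = 2.0
Common ratio r = 2.
First term a = 6.
Formula: S_i = 6 * 2^i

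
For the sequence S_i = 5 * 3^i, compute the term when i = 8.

S_8 = 5 * 3^8 = 5 * 6561 = 32805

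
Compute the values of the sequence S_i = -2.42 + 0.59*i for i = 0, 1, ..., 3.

This is an arithmetic sequence.
i=0: S_0 = -2.42 + 0.59*0 = -2.42
i=1: S_1 = -2.42 + 0.59*1 = -1.83
i=2: S_2 = -2.42 + 0.59*2 = -1.24
i=3: S_3 = -2.42 + 0.59*3 = -0.65
The first 4 terms are: [-2.42, -1.83, -1.24, -0.65]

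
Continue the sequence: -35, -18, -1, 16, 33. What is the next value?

Differences: -18 - -35 = 17
This is an arithmetic sequence with common difference d = 17.
Next term = 33 + 17 = 50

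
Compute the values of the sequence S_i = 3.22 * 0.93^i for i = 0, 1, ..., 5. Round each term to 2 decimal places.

This is a geometric sequence.
i=0: S_0 = 3.22 * 0.93^0 = 3.22
i=1: S_1 = 3.22 * 0.93^1 ≈ 2.99
i=2: S_2 = 3.22 * 0.93^2 ≈ 2.78
i=3: S_3 = 3.22 * 0.93^3 ≈ 2.59
i=4: S_4 = 3.22 * 0.93^4 ≈ 2.41
i=5: S_5 = 3.22 * 0.93^5 ≈ 2.24
The first 6 terms are: [3.22, 2.99, 2.78, 2.59, 2.41, 2.24]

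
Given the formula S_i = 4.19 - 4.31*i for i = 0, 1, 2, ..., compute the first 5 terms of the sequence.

This is an arithmetic sequence.
i=0: S_0 = 4.19 + -4.31*0 = 4.19
i=1: S_1 = 4.19 + -4.31*1 = -0.12
i=2: S_2 = 4.19 + -4.31*2 = -4.43
i=3: S_3 = 4.19 + -4.31*3 = -8.74
i=4: S_4 = 4.19 + -4.31*4 = -13.05
The first 5 terms are: [4.19, -0.12, -4.43, -8.74, -13.05]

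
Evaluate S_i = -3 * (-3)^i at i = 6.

S_6 = -3 * (-3)^6 = -3 * 729 = -2187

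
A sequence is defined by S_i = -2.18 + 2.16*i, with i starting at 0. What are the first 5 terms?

This is an arithmetic sequence.
i=0: S_0 = -2.18 + 2.16*0 = -2.18
i=1: S_1 = -2.18 + 2.16*1 = -0.02
i=2: S_2 = -2.18 + 2.16*2 = 2.14
i=3: S_3 = -2.18 + 2.16*3 = 4.3
i=4: S_4 = -2.18 + 2.16*4 = 6.46
The first 5 terms are: [-2.18, -0.02, 2.14, 4.3, 6.46]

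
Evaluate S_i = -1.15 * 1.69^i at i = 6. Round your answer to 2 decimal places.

S_6 = -1.15 * 1.69^6 ≈ -1.15 * 23.2981 ≈ -26.79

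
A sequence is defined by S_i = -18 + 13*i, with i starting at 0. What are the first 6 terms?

This is an arithmetic sequence.
i=0: S_0 = -18 + 13*0 = -18
i=1: S_1 = -18 + 13*1 = -5
i=2: S_2 = -18 + 13*2 = 8
i=3: S_3 = -18 + 13*3 = 21
i=4: S_4 = -18 + 13*4 = 34
i=5: S_5 = -18 + 13*5 = 47
The first 6 terms are: [-18, -5, 8, 21, 34, 47]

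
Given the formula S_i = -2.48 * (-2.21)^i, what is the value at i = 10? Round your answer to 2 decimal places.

S_10 = -2.48 * (-2.21)^10 ≈ -2.48 * 2779.2188 ≈ -6892.46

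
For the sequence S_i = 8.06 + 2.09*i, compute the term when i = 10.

S_10 = 8.06 + 2.09*10 = 8.06 + 20.9 = 28.96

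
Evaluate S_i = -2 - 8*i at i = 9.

S_9 = -2 + -8*9 = -2 + -72 = -74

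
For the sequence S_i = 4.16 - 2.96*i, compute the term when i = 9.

S_9 = 4.16 + -2.96*9 = 4.16 + -26.64 = -22.48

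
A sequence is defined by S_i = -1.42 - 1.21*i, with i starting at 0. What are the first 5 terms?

This is an arithmetic sequence.
i=0: S_0 = -1.42 + -1.21*0 = -1.42
i=1: S_1 = -1.42 + -1.21*1 = -2.63
i=2: S_2 = -1.42 + -1.21*2 = -3.84
i=3: S_3 = -1.42 + -1.21*3 = -5.05
i=4: S_4 = -1.42 + -1.21*4 = -6.26
The first 5 terms are: [-1.42, -2.63, -3.84, -5.05, -6.26]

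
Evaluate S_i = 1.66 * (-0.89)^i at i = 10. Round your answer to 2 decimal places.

S_10 = 1.66 * (-0.89)^10 ≈ 1.66 * 0.3118 ≈ 0.52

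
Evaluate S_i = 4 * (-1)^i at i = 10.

S_10 = 4 * (-1)^10 = 4 * 1 = 4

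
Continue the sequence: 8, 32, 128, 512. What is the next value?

Ratios: 32 / 8 = 4.0
This is a geometric sequence with common ratio r = 4.
Next term = 512 * 4 = 2048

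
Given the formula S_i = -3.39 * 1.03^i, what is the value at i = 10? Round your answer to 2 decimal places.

S_10 = -3.39 * 1.03^10 ≈ -3.39 * 1.3439 ≈ -4.56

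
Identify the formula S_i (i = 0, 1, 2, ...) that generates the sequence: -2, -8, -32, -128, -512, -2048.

Check ratios: -8 / -2 = 4.0
Common ratio r = 4.
First term a = -2.
Formula: S_i = -2 * 4^i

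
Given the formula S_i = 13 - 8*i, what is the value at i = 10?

S_10 = 13 + -8*10 = 13 + -80 = -67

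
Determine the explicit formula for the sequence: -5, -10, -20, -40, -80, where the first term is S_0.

Check ratios: -10 / -5 = 2.0
Common ratio r = 2.
First term a = -5.
Formula: S_i = -5 * 2^i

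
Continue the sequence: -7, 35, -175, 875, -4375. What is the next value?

Ratios: 35 / -7 = -5.0
This is a geometric sequence with common ratio r = -5.
Next term = -4375 * -5 = 21875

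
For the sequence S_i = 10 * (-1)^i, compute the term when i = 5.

S_5 = 10 * (-1)^5 = 10 * -1 = -10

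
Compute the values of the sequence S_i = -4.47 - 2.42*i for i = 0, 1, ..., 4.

This is an arithmetic sequence.
i=0: S_0 = -4.47 + -2.42*0 = -4.47
i=1: S_1 = -4.47 + -2.42*1 = -6.89
i=2: S_2 = -4.47 + -2.42*2 = -9.31
i=3: S_3 = -4.47 + -2.42*3 = -11.73
i=4: S_4 = -4.47 + -2.42*4 = -14.15
The first 5 terms are: [-4.47, -6.89, -9.31, -11.73, -14.15]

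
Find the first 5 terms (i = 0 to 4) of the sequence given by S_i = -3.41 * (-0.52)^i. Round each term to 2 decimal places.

This is a geometric sequence.
i=0: S_0 = -3.41 * (-0.52)^0 = -3.41
i=1: S_1 = -3.41 * (-0.52)^1 ≈ 1.77
i=2: S_2 = -3.41 * (-0.52)^2 ≈ -0.92
i=3: S_3 = -3.41 * (-0.52)^3 ≈ 0.48
i=4: S_4 = -3.41 * (-0.52)^4 ≈ -0.25
The first 5 terms are: [-3.41, 1.77, -0.92, 0.48, -0.25]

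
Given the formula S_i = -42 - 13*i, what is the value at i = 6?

S_6 = -42 + -13*6 = -42 + -78 = -120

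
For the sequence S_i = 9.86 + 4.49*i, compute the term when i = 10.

S_10 = 9.86 + 4.49*10 = 9.86 + 44.9 = 54.76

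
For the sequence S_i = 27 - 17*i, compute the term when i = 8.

S_8 = 27 + -17*8 = 27 + -136 = -109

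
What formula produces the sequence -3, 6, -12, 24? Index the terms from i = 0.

Check ratios: 6 / -3 = -2.0
Common ratio r = -2.
First term a = -3.
Formula: S_i = -3 * (-2)^i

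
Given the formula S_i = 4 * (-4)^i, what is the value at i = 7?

S_7 = 4 * (-4)^7 = 4 * -16384 = -65536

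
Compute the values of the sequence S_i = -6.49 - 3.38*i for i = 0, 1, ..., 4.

This is an arithmetic sequence.
i=0: S_0 = -6.49 + -3.38*0 = -6.49
i=1: S_1 = -6.49 + -3.38*1 = -9.87
i=2: S_2 = -6.49 + -3.38*2 = -13.25
i=3: S_3 = -6.49 + -3.38*3 = -16.63
i=4: S_4 = -6.49 + -3.38*4 = -20.01
The first 5 terms are: [-6.49, -9.87, -13.25, -16.63, -20.01]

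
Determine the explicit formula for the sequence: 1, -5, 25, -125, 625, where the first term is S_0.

Check ratios: -5 / 1 = -5.0
Common ratio r = -5.
First term a = 1.
Formula: S_i = 1 * (-5)^i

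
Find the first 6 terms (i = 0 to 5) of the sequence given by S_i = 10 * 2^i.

This is a geometric sequence.
i=0: S_0 = 10 * 2^0 = 10
i=1: S_1 = 10 * 2^1 = 20
i=2: S_2 = 10 * 2^2 = 40
i=3: S_3 = 10 * 2^3 = 80
i=4: S_4 = 10 * 2^4 = 160
i=5: S_5 = 10 * 2^5 = 320
The first 6 terms are: [10, 20, 40, 80, 160, 320]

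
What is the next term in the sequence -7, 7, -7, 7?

Ratios: 7 / -7 = -1.0
This is a geometric sequence with common ratio r = -1.
Next term = 7 * -1 = -7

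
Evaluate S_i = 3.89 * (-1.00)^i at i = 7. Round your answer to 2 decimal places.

S_7 = 3.89 * (-1.0)^7 = 3.89 * -1 = -3.89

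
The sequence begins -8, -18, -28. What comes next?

Differences: -18 - -8 = -10
This is an arithmetic sequence with common difference d = -10.
Next term = -28 + -10 = -38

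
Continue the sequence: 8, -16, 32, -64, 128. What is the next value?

Ratios: -16 / 8 = -2.0
This is a geometric sequence with common ratio r = -2.
Next term = 128 * -2 = -256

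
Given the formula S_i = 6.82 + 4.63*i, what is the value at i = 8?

S_8 = 6.82 + 4.63*8 = 6.82 + 37.04 = 43.86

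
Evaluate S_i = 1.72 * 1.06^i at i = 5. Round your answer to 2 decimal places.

S_5 = 1.72 * 1.06^5 ≈ 1.72 * 1.3382 ≈ 2.3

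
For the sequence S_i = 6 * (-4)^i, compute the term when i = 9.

S_9 = 6 * (-4)^9 = 6 * -262144 = -1572864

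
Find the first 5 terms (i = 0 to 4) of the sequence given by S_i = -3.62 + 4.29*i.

This is an arithmetic sequence.
i=0: S_0 = -3.62 + 4.29*0 = -3.62
i=1: S_1 = -3.62 + 4.29*1 = 0.67
i=2: S_2 = -3.62 + 4.29*2 = 4.96
i=3: S_3 = -3.62 + 4.29*3 = 9.25
i=4: S_4 = -3.62 + 4.29*4 = 13.54
The first 5 terms are: [-3.62, 0.67, 4.96, 9.25, 13.54]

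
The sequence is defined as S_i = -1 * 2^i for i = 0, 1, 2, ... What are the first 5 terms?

This is a geometric sequence.
i=0: S_0 = -1 * 2^0 = -1
i=1: S_1 = -1 * 2^1 = -2
i=2: S_2 = -1 * 2^2 = -4
i=3: S_3 = -1 * 2^3 = -8
i=4: S_4 = -1 * 2^4 = -16
The first 5 terms are: [-1, -2, -4, -8, -16]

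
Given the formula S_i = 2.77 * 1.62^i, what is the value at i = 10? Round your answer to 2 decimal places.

S_10 = 2.77 * 1.62^10 ≈ 2.77 * 124.4945 ≈ 344.85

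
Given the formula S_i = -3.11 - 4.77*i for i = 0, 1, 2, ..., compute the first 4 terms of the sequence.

This is an arithmetic sequence.
i=0: S_0 = -3.11 + -4.77*0 = -3.11
i=1: S_1 = -3.11 + -4.77*1 = -7.88
i=2: S_2 = -3.11 + -4.77*2 = -12.65
i=3: S_3 = -3.11 + -4.77*3 = -17.42
The first 4 terms are: [-3.11, -7.88, -12.65, -17.42]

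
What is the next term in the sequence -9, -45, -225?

Ratios: -45 / -9 = 5.0
This is a geometric sequence with common ratio r = 5.
Next term = -225 * 5 = -1125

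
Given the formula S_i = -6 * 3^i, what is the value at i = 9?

S_9 = -6 * 3^9 = -6 * 19683 = -118098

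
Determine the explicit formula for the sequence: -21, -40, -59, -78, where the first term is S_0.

Check differences: -40 - -21 = -19
-59 - -40 = -19
Common difference d = -19.
First term a = -21.
Formula: S_i = -21 - 19*i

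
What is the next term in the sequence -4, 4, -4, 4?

Ratios: 4 / -4 = -1.0
This is a geometric sequence with common ratio r = -1.
Next term = 4 * -1 = -4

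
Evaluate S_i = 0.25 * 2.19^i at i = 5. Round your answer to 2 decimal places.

S_5 = 0.25 * 2.19^5 ≈ 0.25 * 50.3756 ≈ 12.59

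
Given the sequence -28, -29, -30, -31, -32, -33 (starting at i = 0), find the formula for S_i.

Check differences: -29 - -28 = -1
-30 - -29 = -1
Common difference d = -1.
First term a = -28.
Formula: S_i = -28 - 1*i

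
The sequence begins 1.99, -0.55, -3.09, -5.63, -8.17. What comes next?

Differences: -0.55 - 1.99 = -2.54
This is an arithmetic sequence with common difference d = -2.54.
Next term = -8.17 + -2.54 = -10.71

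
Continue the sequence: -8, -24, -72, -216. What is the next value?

Ratios: -24 / -8 = 3.0
This is a geometric sequence with common ratio r = 3.
Next term = -216 * 3 = -648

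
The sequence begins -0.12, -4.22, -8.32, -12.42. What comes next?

Differences: -4.22 - -0.12 = -4.1
This is an arithmetic sequence with common difference d = -4.1.
Next term = -12.42 + -4.1 = -16.52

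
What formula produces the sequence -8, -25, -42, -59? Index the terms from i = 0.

Check differences: -25 - -8 = -17
-42 - -25 = -17
Common difference d = -17.
First term a = -8.
Formula: S_i = -8 - 17*i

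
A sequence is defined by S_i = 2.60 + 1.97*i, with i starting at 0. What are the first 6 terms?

This is an arithmetic sequence.
i=0: S_0 = 2.6 + 1.97*0 = 2.6
i=1: S_1 = 2.6 + 1.97*1 = 4.57
i=2: S_2 = 2.6 + 1.97*2 = 6.54
i=3: S_3 = 2.6 + 1.97*3 = 8.51
i=4: S_4 = 2.6 + 1.97*4 = 10.48
i=5: S_5 = 2.6 + 1.97*5 = 12.45
The first 6 terms are: [2.6, 4.57, 6.54, 8.51, 10.48, 12.45]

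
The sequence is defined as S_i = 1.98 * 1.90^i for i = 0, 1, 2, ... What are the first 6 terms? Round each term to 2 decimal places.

This is a geometric sequence.
i=0: S_0 = 1.98 * 1.9^0 = 1.98
i=1: S_1 = 1.98 * 1.9^1 ≈ 3.76
i=2: S_2 = 1.98 * 1.9^2 ≈ 7.15
i=3: S_3 = 1.98 * 1.9^3 ≈ 13.58
i=4: S_4 = 1.98 * 1.9^4 ≈ 25.8
i=5: S_5 = 1.98 * 1.9^5 ≈ 49.03
The first 6 terms are: [1.98, 3.76, 7.15, 13.58, 25.8, 49.03]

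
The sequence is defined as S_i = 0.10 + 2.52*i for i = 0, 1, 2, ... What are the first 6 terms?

This is an arithmetic sequence.
i=0: S_0 = 0.1 + 2.52*0 = 0.1
i=1: S_1 = 0.1 + 2.52*1 = 2.62
i=2: S_2 = 0.1 + 2.52*2 = 5.14
i=3: S_3 = 0.1 + 2.52*3 = 7.66
i=4: S_4 = 0.1 + 2.52*4 = 10.18
i=5: S_5 = 0.1 + 2.52*5 = 12.7
The first 6 terms are: [0.1, 2.62, 5.14, 7.66, 10.18, 12.7]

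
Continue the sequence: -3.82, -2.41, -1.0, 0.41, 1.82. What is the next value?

Differences: -2.41 - -3.82 = 1.41
This is an arithmetic sequence with common difference d = 1.41.
Next term = 1.82 + 1.41 = 3.23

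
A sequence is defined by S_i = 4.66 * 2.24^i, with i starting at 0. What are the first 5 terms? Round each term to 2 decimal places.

This is a geometric sequence.
i=0: S_0 = 4.66 * 2.24^0 = 4.66
i=1: S_1 = 4.66 * 2.24^1 ≈ 10.44
i=2: S_2 = 4.66 * 2.24^2 ≈ 23.38
i=3: S_3 = 4.66 * 2.24^3 ≈ 52.38
i=4: S_4 = 4.66 * 2.24^4 ≈ 117.32
The first 5 terms are: [4.66, 10.44, 23.38, 52.38, 117.32]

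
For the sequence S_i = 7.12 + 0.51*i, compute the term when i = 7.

S_7 = 7.12 + 0.51*7 = 7.12 + 3.57 = 10.69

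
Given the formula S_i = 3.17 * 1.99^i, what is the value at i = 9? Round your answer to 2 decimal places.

S_9 = 3.17 * 1.99^9 ≈ 3.17 * 489.4155 ≈ 1551.45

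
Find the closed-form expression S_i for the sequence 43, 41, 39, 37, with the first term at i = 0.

Check differences: 41 - 43 = -2
39 - 41 = -2
Common difference d = -2.
First term a = 43.
Formula: S_i = 43 - 2*i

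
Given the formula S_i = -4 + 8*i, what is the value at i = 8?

S_8 = -4 + 8*8 = -4 + 64 = 60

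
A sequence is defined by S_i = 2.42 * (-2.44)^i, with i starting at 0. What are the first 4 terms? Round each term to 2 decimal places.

This is a geometric sequence.
i=0: S_0 = 2.42 * (-2.44)^0 = 2.42
i=1: S_1 = 2.42 * (-2.44)^1 ≈ -5.9
i=2: S_2 = 2.42 * (-2.44)^2 ≈ 14.41
i=3: S_3 = 2.42 * (-2.44)^3 ≈ -35.15
The first 4 terms are: [2.42, -5.9, 14.41, -35.15]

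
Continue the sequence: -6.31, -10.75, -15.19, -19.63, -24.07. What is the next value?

Differences: -10.75 - -6.31 = -4.44
This is an arithmetic sequence with common difference d = -4.44.
Next term = -24.07 + -4.44 = -28.51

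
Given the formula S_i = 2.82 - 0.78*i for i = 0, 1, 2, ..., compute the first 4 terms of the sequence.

This is an arithmetic sequence.
i=0: S_0 = 2.82 + -0.78*0 = 2.82
i=1: S_1 = 2.82 + -0.78*1 = 2.04
i=2: S_2 = 2.82 + -0.78*2 = 1.26
i=3: S_3 = 2.82 + -0.78*3 = 0.48
The first 4 terms are: [2.82, 2.04, 1.26, 0.48]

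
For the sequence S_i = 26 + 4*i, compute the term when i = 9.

S_9 = 26 + 4*9 = 26 + 36 = 62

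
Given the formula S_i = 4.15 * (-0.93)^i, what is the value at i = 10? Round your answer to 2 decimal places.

S_10 = 4.15 * (-0.93)^10 ≈ 4.15 * 0.484 ≈ 2.01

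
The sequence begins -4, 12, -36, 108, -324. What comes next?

Ratios: 12 / -4 = -3.0
This is a geometric sequence with common ratio r = -3.
Next term = -324 * -3 = 972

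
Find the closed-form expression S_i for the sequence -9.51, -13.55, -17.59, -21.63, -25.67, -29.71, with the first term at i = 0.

Check differences: -13.55 - -9.51 = -4.04
-17.59 - -13.55 = -4.04
Common difference d = -4.04.
First term a = -9.51.
Formula: S_i = -9.51 - 4.04*i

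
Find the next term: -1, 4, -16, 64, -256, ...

Ratios: 4 / -1 = -4.0
This is a geometric sequence with common ratio r = -4.
Next term = -256 * -4 = 1024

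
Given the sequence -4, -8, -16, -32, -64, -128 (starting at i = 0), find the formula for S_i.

Check ratios: -8 / -4 = 2.0
Common ratio r = 2.
First term a = -4.
Formula: S_i = -4 * 2^i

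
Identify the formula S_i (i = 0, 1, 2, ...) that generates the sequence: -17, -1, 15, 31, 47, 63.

Check differences: -1 - -17 = 16
15 - -1 = 16
Common difference d = 16.
First term a = -17.
Formula: S_i = -17 + 16*i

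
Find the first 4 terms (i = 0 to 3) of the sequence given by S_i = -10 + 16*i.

This is an arithmetic sequence.
i=0: S_0 = -10 + 16*0 = -10
i=1: S_1 = -10 + 16*1 = 6
i=2: S_2 = -10 + 16*2 = 22
i=3: S_3 = -10 + 16*3 = 38
The first 4 terms are: [-10, 6, 22, 38]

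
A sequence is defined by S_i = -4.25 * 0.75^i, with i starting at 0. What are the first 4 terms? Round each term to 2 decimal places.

This is a geometric sequence.
i=0: S_0 = -4.25 * 0.75^0 = -4.25
i=1: S_1 = -4.25 * 0.75^1 ≈ -3.19
i=2: S_2 = -4.25 * 0.75^2 ≈ -2.39
i=3: S_3 = -4.25 * 0.75^3 ≈ -1.79
The first 4 terms are: [-4.25, -3.19, -2.39, -1.79]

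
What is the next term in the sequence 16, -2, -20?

Differences: -2 - 16 = -18
This is an arithmetic sequence with common difference d = -18.
Next term = -20 + -18 = -38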